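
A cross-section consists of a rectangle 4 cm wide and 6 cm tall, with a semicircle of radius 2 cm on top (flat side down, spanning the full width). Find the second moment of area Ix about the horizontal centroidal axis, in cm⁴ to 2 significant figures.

Treat the section as a set of non-overlapping primitives; coordinates are from the bounding-box lower-left.
Rectangular body: 4 × 6, A = 24 cm², y = 3 cm, Ī = 72 cm⁴.
Semicircular cap: semicircle r = 2, A = 6.283 cm², y = 6.849 cm, Ī = 1.756 cm⁴.
Centroid: ȳ = ΣA·y / ΣA = 3.799 cm.
Transfer each piece to the horizontal centroidal axis using Ī + A·d² with d = y − 3.799:
  rectangular body: d = -0.7986 cm → contributes +87.3 cm⁴
  semicircular cap: d = 3.05 cm → contributes +60.22 cm⁴
Total I = 147.5 cm⁴.

Ix ≈ 150 cm⁴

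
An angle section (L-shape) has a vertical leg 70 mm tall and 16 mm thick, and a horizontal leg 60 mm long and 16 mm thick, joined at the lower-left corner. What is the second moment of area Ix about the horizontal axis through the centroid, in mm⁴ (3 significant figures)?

Treat the section as a set of non-overlapping primitives; coordinates are from the bounding-box lower-left.
Vertical leg: 16 × 70, A = 1 120 mm², y = 35 mm, Ī = 457 333 mm⁴.
Horizontal leg (remainder): 44 × 16, A = 704 mm², y = 8 mm, Ī = 15 019 mm⁴.
Centroid: ȳ = ΣA·y / ΣA = 24.579 mm.
Transfer each piece to the horizontal axis through the centroid using Ī + A·d² with d = y − 24.579:
  vertical leg: d = 10.421 mm → contributes +578 963 mm⁴
  horizontal leg (remainder): d = -16.579 mm → contributes +208 521 mm⁴
Total I = 787 485 mm⁴.

Ix ≈ 7.87 × 10⁵ mm⁴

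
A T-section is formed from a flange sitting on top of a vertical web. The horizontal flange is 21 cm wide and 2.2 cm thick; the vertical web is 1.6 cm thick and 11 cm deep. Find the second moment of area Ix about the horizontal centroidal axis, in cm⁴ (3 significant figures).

Ix ≈ 751 cm⁴

Split into non-overlapping primitives; take the origin at the lower-left of the bounding box.
Flange: 21 × 2.2, A = 46.2 cm², y = 12.1 cm, Ī = 18.634 cm⁴.
Web: 1.6 × 11, A = 17.6 cm², y = 5.5 cm, Ī = 177.47 cm⁴.
Centroid: ȳ = ΣA·y / ΣA = 10.279 cm.
Transfer each piece to the horizontal centroidal axis using Ī + A·d² with d = y − 10.279:
  flange: d = 1.8207 cm → contributes +171.78 cm⁴
  web: d = -4.7793 cm → contributes +579.48 cm⁴
Total I = 751.27 cm⁴.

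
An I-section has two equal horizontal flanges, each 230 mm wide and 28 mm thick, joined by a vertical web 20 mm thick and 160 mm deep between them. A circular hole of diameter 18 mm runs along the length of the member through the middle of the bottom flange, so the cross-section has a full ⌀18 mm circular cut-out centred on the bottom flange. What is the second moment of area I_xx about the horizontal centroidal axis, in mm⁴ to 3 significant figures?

Decompose the section into non-overlapping parts with the origin at the bottom-left of its bounding rectangle.
Bottom flange: 230 × 28, A = 6 440 mm², y = 14 mm, Ī = 420 747 mm⁴.
Web: 20 × 160, A = 3 200 mm², y = 108 mm, Ī = 6 826 667 mm⁴.
Top flange: 230 × 28, A = 6 440 mm², y = 202 mm, Ī = 420 747 mm⁴.
Hole (subtracted): ⌀18, A = 254.47 mm², y = 14 mm, Ī = 5 153 mm⁴.
Centroid: ȳ = ΣA·y / ΣA = 109.51 mm.
Transfer each piece to the horizontal centroidal axis using Ī + A·d² with d = y − 109.51:
  bottom flange: d = -95.511 mm → contributes +59 169 287 mm⁴
  web: d = -1.5115 mm → contributes +6 833 977 mm⁴
  top flange: d = 92.489 mm → contributes +55 509 312 mm⁴
  hole: d = -95.511 mm → contributes −2 326 532 mm⁴
Total I = 119 186 044 mm⁴.

I_xx ≈ 1.19 × 10⁸ mm⁴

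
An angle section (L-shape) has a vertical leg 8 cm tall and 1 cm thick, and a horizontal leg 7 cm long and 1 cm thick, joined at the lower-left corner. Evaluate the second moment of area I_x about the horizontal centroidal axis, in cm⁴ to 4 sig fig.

I_x ≈ 85.17 cm⁴

Treat the section as a set of non-overlapping primitives; coordinates are from the bounding-box lower-left.
Vertical leg: 1 × 8, A = 8 cm², y = 4 cm, Ī = 42.6667 cm⁴.
Horizontal leg (remainder): 6 × 1, A = 6 cm², y = 0.5 cm, Ī = 0.5 cm⁴.
Centroid: ȳ = ΣA·y / ΣA = 2.5 cm.
Transfer each piece to the horizontal centroidal axis using Ī + A·d² with d = y − 2.5:
  vertical leg: d = 1.5 cm → contributes +60.6667 cm⁴
  horizontal leg (remainder): d = -2 cm → contributes +24.5 cm⁴
Total I = 85.1667 cm⁴.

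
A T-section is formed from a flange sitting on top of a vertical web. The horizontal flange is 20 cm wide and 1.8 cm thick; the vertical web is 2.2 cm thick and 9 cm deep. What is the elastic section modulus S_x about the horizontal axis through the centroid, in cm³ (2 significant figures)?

Break the section into simple shapes (no overlaps), measuring from the bottom-left corner of the bounding box.
Flange: 20 × 1.8, A = 36 cm², y = 9.9 cm, Ī = 9.72 cm⁴.
Web: 2.2 × 9, A = 19.8 cm², y = 4.5 cm, Ī = 133.7 cm⁴.
Centroid: ȳ = ΣA·y / ΣA = 7.984 cm.
Transfer each piece to the horizontal axis through the centroid using Ī + A·d² with d = y − 7.984:
  flange: d = 1.916 cm → contributes +141.9 cm⁴
  web: d = -3.484 cm → contributes +374 cm⁴
Total I = 515.9 cm⁴.
Extreme fibre distance c = 7.984 cm; S = I/c = 64.61 cm³.

S_x ≈ 65 cm³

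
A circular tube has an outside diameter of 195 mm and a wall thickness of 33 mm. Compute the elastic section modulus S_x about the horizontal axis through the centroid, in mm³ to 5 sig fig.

S_x ≈ 5.8853 × 10⁵ mm³

Treat the section as a set of non-overlapping primitives; coordinates are from the bounding-box lower-left.
Outer circle: ⌀195, A = 29864.77 mm², y = 97.5 mm, Ī = 70 975 481 mm⁴.
Bore (subtracted): ⌀129, A = 13069.81 mm², y = 97.5 mm, Ī = 13 593 420 mm⁴.
By symmetry the centroid is at mid-height, ȳ = 97.5 mm.
All pieces are centred on the horizontal axis through the centroid, so I = ΣĪ (holes subtracted) = 57 382 061 mm⁴.
Extreme fibre distance c = 97.5 mm; S = I/c = 588 534 mm³.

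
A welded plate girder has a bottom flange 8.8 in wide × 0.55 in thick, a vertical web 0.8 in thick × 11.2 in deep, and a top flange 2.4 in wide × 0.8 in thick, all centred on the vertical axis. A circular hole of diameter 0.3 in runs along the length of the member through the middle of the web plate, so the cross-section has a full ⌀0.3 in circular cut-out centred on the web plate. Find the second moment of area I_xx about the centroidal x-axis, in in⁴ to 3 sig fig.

I_xx ≈ 312 in⁴

Decompose the section into non-overlapping parts with the origin at the bottom-left of its bounding rectangle.
Bottom plate: 8.8 × 0.55, A = 4.84 in², y = 0.275 in, Ī = 0.12201 in⁴.
Web plate: 0.8 × 11.2, A = 8.96 in², y = 6.15 in, Ī = 93.662 in⁴.
Top plate: 2.4 × 0.8, A = 1.92 in², y = 12.15 in, Ī = 0.1024 in⁴.
Hole (subtracted): ⌀0.3, A = 0.070686 in², y = 6.15 in, Ī = 0.00039761 in⁴.
Centroid: ȳ = ΣA·y / ΣA = 5.0691 in.
Transfer each piece to the centroidal x-axis using Ī + A·d² with d = y − 5.0691:
  bottom plate: d = -4.7941 in → contributes +111.36 in⁴
  web plate: d = 1.0809 in → contributes +104.13 in⁴
  top plate: d = 7.0809 in → contributes +96.369 in⁴
  hole: d = 1.0809 in → contributes −0.08298 in⁴
Total I = 311.78 in⁴.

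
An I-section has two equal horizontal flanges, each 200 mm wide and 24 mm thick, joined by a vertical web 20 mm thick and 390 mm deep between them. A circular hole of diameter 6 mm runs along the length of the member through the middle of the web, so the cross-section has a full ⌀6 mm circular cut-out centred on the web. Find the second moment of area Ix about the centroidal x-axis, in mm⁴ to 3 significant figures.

Break the section into simple shapes (no overlaps), measuring from the bottom-left corner of the bounding box.
Bottom flange: 200 × 24, A = 4 800 mm², y = 12 mm, Ī = 230 400 mm⁴.
Web: 20 × 390, A = 7 800 mm², y = 219 mm, Ī = 98 865 000 mm⁴.
Top flange: 200 × 24, A = 4 800 mm², y = 426 mm, Ī = 230 400 mm⁴.
Hole (subtracted): ⌀6, A = 28.274 mm², y = 219 mm, Ī = 63.617 mm⁴.
By symmetry the centroid is at mid-height, ȳ = 219 mm.
Transfer each piece to the centroidal x-axis using Ī + A·d² with d = y − 219:
  bottom flange: d = -207 mm → contributes +205 905 600 mm⁴
  web: d = 0 mm → contributes +98 865 000 mm⁴
  top flange: d = 207 mm → contributes +205 905 600 mm⁴
  hole: d = 0 mm → contributes −63.617 mm⁴
Total I = 510 676 136 mm⁴.

Ix ≈ 5.11 × 10⁸ mm⁴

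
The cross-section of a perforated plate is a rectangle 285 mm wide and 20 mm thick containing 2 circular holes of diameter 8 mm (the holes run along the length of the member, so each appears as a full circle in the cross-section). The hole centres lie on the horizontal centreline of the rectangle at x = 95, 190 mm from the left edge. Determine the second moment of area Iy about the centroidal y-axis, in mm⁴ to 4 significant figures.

Iy ≈ 3.835 × 10⁷ mm⁴

Decompose the section into non-overlapping parts with the origin at the bottom-left of its bounding rectangle.
Plate: 285 × 20, A = 5 700 mm², x = 142.5 mm, Ī = 38 581 875 mm⁴.
Hole 1 (subtracted): ⌀8, A = 50.2655 mm², x = 95 mm, Ī = 201.062 mm⁴.
Hole 2 (subtracted): ⌀8, A = 50.2655 mm², x = 190 mm, Ī = 201.062 mm⁴.
By symmetry the centroid is at mid-width, x̄ = 142.5 mm.
Transfer each piece to the centroidal y-axis using Ī + A·d² with d = x − 142.5:
  plate: d = 0 mm → contributes +38 581 875 mm⁴
  hole 1: d = -47.5 mm → contributes −113 613 mm⁴
  hole 2: d = 47.5 mm → contributes −113 613 mm⁴
Total I = 38 354 650 mm⁴.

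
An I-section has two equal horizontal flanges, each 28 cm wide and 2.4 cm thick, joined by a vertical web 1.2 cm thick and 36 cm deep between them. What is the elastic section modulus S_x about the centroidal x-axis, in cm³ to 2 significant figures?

S_x ≈ 2700 cm³

Split into non-overlapping primitives; take the origin at the lower-left of the bounding box.
Bottom flange: 28 × 2.4, A = 67.2 cm², y = 1.2 cm, Ī = 32.26 cm⁴.
Web: 1.2 × 36, A = 43.2 cm², y = 20.4 cm, Ī = 4 666 cm⁴.
Top flange: 28 × 2.4, A = 67.2 cm², y = 39.6 cm, Ī = 32.26 cm⁴.
By symmetry the centroid is at mid-height, ȳ = 20.4 cm.
Transfer each piece to the centroidal x-axis using Ī + A·d² with d = y − 20.4:
  bottom flange: d = -19.2 cm → contributes +24 805 cm⁴
  web: d = 0 cm → contributes +4 666 cm⁴
  top flange: d = 19.2 cm → contributes +24 805 cm⁴
Total I = 54 275 cm⁴.
Extreme fibre distance c = 20.4 cm; S = I/c = 2 661 cm³.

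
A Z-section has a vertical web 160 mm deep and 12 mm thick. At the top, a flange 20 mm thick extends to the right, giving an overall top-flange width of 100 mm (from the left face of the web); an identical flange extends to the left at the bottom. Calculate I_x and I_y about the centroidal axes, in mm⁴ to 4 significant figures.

I_x ≈ 2.146 × 10⁷ mm⁴, I_y ≈ 1.109 × 10⁷ mm⁴

Decompose the section into non-overlapping parts with the origin at the bottom-left of its bounding rectangle.
Web: 12 × 160, A = 1 920 mm², y = 80 mm, Ī = 4 096 000 mm⁴.
Top flange (beyond web): 88 × 20, A = 1 760 mm², y = 150 mm, Ī = 58666.7 mm⁴.
Bottom flange (beyond web): 88 × 20, A = 1 760 mm², y = 10 mm, Ī = 58666.7 mm⁴.
Centroid: ȳ = ΣA·y / ΣA = 80 mm.
Transfer each piece to the centroidal x-axis using Ī + A·d² with d = y − 80:
  web: d = 0 mm → contributes +4 096 000 mm⁴
  top flange (beyond web): d = 70 mm → contributes +8 682 667 mm⁴
  bottom flange (beyond web): d = -70 mm → contributes +8 682 667 mm⁴
Total I = 21 461 333 mm⁴.
For the y-axis: x̄ = 94 mm.
Repeating about the centroidal y-axis gives I_y = 11 094 613 mm⁴.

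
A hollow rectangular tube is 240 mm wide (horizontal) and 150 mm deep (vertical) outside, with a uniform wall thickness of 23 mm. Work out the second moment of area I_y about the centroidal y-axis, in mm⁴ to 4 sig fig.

I_y ≈ 1.095 × 10⁸ mm⁴

Decompose the section into non-overlapping parts with the origin at the bottom-left of its bounding rectangle.
Outer rectangle: 240 × 150, A = 36 000 mm², x = 120 mm, Ī = 172 800 000 mm⁴.
Inner void (subtracted): 194 × 104, A = 20 176 mm², x = 120 mm, Ī = 63 278 661 mm⁴.
By symmetry the centroid is at mid-width, x̄ = 120 mm.
All pieces are centred on the centroidal y-axis, so I = ΣĪ (holes subtracted) = 109 521 339 mm⁴.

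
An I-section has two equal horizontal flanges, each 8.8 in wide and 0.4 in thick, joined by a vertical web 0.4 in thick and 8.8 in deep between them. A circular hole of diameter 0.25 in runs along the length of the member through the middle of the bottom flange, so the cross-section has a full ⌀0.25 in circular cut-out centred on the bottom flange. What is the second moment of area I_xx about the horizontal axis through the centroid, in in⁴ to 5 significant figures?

Decompose the section into non-overlapping parts with the origin at the bottom-left of its bounding rectangle.
Bottom flange: 8.8 × 0.4, A = 3.52 in², y = 0.2 in, Ī = 0.04693333 in⁴.
Web: 0.4 × 8.8, A = 3.52 in², y = 4.8 in, Ī = 22.71573 in⁴.
Top flange: 8.8 × 0.4, A = 3.52 in², y = 9.4 in, Ī = 0.04693333 in⁴.
Hole (subtracted): ⌀0.25, A = 0.04908739 in², y = 0.2 in, Ī = 0.0001917476 in⁴.
Centroid: ȳ = ΣA·y / ΣA = 4.821483 in.
Transfer each piece to the horizontal axis through the centroid using Ī + A·d² with d = y − 4.821483:
  bottom flange: d = -4.621483 in → contributes +75.22745 in⁴
  web: d = -0.02148262 in → contributes +22.71736 in⁴
  top flange: d = 4.578517 in → contributes +73.83606 in⁴
  hole: d = -4.621483 in → contributes −1.048605 in⁴
Total I = 170.7323 in⁴.

I_xx ≈ 170.73 in⁴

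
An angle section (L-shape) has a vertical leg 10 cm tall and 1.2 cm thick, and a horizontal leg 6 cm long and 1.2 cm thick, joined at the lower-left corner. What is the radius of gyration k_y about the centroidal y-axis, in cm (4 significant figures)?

Treat the section as a set of non-overlapping primitives; coordinates are from the bounding-box lower-left.
Vertical leg: 1.2 × 10, A = 12 cm², x = 0.6 cm, Ī = 1.44 cm⁴.
Horizontal leg (remainder): 4.8 × 1.2, A = 5.76 cm², x = 3.6 cm, Ī = 11.0592 cm⁴.
Centroid: x̄ = ΣA·x / ΣA = 1.57297 cm.
Transfer each piece to the centroidal y-axis using Ī + A·d² with d = x − 1.57297:
  vertical leg: d = -0.972973 cm → contributes +12.8001 cm⁴
  horizontal leg (remainder): d = 2.02703 cm → contributes +34.7261 cm⁴
Total I = 47.5262 cm⁴.
Radius of gyration: k = √(I/A) = √(47.5262 / 17.76) = 1.63586 cm.

k_y ≈ 1.636 cm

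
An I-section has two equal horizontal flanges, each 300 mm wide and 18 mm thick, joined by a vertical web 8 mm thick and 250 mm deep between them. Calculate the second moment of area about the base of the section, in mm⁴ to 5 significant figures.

Break the section into simple shapes (no overlaps), measuring from the bottom-left corner of the bounding box.
Bottom flange: 300 × 18, A = 5 400 mm², y = 9 mm, Ī = 145 800 mm⁴.
Web: 8 × 250, A = 2 000 mm², y = 143 mm, Ī = 10 416 667 mm⁴.
Top flange: 300 × 18, A = 5 400 mm², y = 277 mm, Ī = 145 800 mm⁴.
Transfer each piece to the bottom edge using Ī + A·d² with d = y − 0:
  bottom flange: d = 9 mm → contributes +583 200 mm⁴
  web: d = 143 mm → contributes +51 314 667 mm⁴
  top flange: d = 277 mm → contributes +414 482 400 mm⁴
Total I = 466 380 267 mm⁴.

I_base ≈ 4.6638 × 10⁸ mm⁴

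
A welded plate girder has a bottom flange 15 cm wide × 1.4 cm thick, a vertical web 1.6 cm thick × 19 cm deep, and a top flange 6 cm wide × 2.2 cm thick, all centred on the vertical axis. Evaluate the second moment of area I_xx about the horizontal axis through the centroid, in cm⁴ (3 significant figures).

Split into non-overlapping primitives; take the origin at the lower-left of the bounding box.
Bottom plate: 15 × 1.4, A = 21 cm², y = 0.7 cm, Ī = 3.43 cm⁴.
Web plate: 1.6 × 19, A = 30.4 cm², y = 10.9 cm, Ī = 914.53 cm⁴.
Top plate: 6 × 2.2, A = 13.2 cm², y = 21.5 cm, Ī = 5.324 cm⁴.
Centroid: ȳ = ΣA·y / ΣA = 9.7502 cm.
Transfer each piece to the horizontal axis through the centroid using Ī + A·d² with d = y − 9.7502:
  bottom plate: d = -9.0502 cm → contributes +1723.4 cm⁴
  web plate: d = 1.1498 cm → contributes +954.73 cm⁴
  top plate: d = 11.75 cm → contributes +1827.7 cm⁴
Total I = 4505.9 cm⁴.

I_xx ≈ 4510 cm⁴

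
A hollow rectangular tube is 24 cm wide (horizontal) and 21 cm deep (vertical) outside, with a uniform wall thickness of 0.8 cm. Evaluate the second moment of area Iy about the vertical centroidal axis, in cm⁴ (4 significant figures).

Iy ≈ 6022 cm⁴

Split into non-overlapping primitives; take the origin at the lower-left of the bounding box.
Outer rectangle: 24 × 21, A = 504 cm², x = 12 cm, Ī = 24 192 cm⁴.
Inner void (subtracted): 22.4 × 19.4, A = 434.56 cm², x = 12 cm, Ī = 18170.4 cm⁴.
By symmetry the centroid is at mid-width, x̄ = 12 cm.
All pieces are centred on the vertical centroidal axis, so I = ΣĪ (holes subtracted) = 6021.6 cm⁴.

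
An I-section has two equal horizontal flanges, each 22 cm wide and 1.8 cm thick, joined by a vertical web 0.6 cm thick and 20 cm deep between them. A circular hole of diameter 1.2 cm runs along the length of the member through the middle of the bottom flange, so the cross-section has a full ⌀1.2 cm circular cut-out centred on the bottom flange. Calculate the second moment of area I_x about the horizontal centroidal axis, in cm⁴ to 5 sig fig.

I_x ≈ 9695.0 cm⁴

Split into non-overlapping primitives; take the origin at the lower-left of the bounding box.
Bottom flange: 22 × 1.8, A = 39.6 cm², y = 0.9 cm, Ī = 10.692 cm⁴.
Web: 0.6 × 20, A = 12 cm², y = 11.8 cm, Ī = 400 cm⁴.
Top flange: 22 × 1.8, A = 39.6 cm², y = 22.7 cm, Ī = 10.692 cm⁴.
Hole (subtracted): ⌀1.2, A = 1.130973 cm², y = 0.9 cm, Ī = 0.1017876 cm⁴.
Centroid: ȳ = ΣA·y / ΣA = 11.93687 cm.
Transfer each piece to the horizontal centroidal axis using Ī + A·d² with d = y − 11.93687:
  bottom flange: d = -11.03687 cm → contributes +4834.466 cm⁴
  web: d = -0.1368685 cm → contributes +400.2248 cm⁴
  top flange: d = 10.76313 cm → contributes +4598.154 cm⁴
  hole: d = -11.03687 cm → contributes −137.8684 cm⁴
Total I = 9694.976 cm⁴.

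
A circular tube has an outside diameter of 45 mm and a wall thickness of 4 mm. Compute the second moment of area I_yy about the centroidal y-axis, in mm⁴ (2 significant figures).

Split into non-overlapping primitives; take the origin at the lower-left of the bounding box.
Outer circle: ⌀45, A = 1 590 mm², x = 22.5 mm, Ī = 201 289 mm⁴.
Bore (subtracted): ⌀37, A = 1 075 mm², x = 22.5 mm, Ī = 91 998 mm⁴.
By symmetry the centroid is at mid-width, x̄ = 22.5 mm.
All pieces are centred on the centroidal y-axis, so I = ΣĪ (holes subtracted) = 109 291 mm⁴.

I_yy ≈ 1.1 × 10⁵ mm⁴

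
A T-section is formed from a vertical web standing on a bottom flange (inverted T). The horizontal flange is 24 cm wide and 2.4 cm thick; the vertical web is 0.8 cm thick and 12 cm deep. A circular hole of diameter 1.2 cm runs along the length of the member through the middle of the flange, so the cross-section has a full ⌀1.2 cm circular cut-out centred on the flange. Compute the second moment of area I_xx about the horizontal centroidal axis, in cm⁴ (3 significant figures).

I_xx ≈ 568 cm⁴

Decompose the section into non-overlapping parts with the origin at the bottom-left of its bounding rectangle.
Flange: 24 × 2.4, A = 57.6 cm², y = 1.2 cm, Ī = 27.648 cm⁴.
Web: 0.8 × 12, A = 9.6 cm², y = 8.4 cm, Ī = 115.2 cm⁴.
Hole (subtracted): ⌀1.2, A = 1.131 cm², y = 1.2 cm, Ī = 0.10179 cm⁴.
Centroid: ȳ = ΣA·y / ΣA = 2.2462 cm.
Transfer each piece to the horizontal centroidal axis using Ī + A·d² with d = y − 2.2462:
  flange: d = -1.0462 cm → contributes +90.691 cm⁴
  web: d = 6.1538 cm → contributes +478.75 cm⁴
  hole: d = -1.0462 cm → contributes −1.3396 cm⁴
Total I = 568.1 cm⁴.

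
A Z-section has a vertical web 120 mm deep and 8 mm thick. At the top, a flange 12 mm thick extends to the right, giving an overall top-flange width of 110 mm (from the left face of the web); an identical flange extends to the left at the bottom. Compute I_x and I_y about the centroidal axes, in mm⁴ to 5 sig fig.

I_x ≈ 8.3197 × 10⁶ mm⁴, I_y ≈ 9.5327 × 10⁶ mm⁴

Decompose the section into non-overlapping parts with the origin at the bottom-left of its bounding rectangle.
Web: 8 × 120, A = 960 mm², y = 60 mm, Ī = 1 152 000 mm⁴.
Top flange (beyond web): 102 × 12, A = 1 224 mm², y = 114 mm, Ī = 14 688 mm⁴.
Bottom flange (beyond web): 102 × 12, A = 1 224 mm², y = 6 mm, Ī = 14 688 mm⁴.
Centroid: ȳ = ΣA·y / ΣA = 60 mm.
Transfer each piece to the centroidal x-axis using Ī + A·d² with d = y − 60:
  web: d = 0 mm → contributes +1 152 000 mm⁴
  top flange (beyond web): d = 54 mm → contributes +3 583 872 mm⁴
  bottom flange (beyond web): d = -54 mm → contributes +3 583 872 mm⁴
Total I = 8 319 744 mm⁴.
For the y-axis: x̄ = 106 mm.
Repeating about the centroidal y-axis gives I_y = 9 532 736 mm⁴.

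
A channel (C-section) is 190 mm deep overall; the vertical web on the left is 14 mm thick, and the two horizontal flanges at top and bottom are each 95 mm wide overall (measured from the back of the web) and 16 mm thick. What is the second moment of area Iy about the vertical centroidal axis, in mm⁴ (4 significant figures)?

Treat the section as a set of non-overlapping primitives; coordinates are from the bounding-box lower-left.
Web: 14 × 190, A = 2 660 mm², x = 7 mm, Ī = 43446.7 mm⁴.
Top flange (beyond web): 81 × 16, A = 1 296 mm², x = 54.5 mm, Ī = 708 588 mm⁴.
Bottom flange (beyond web): 81 × 16, A = 1 296 mm², x = 54.5 mm, Ī = 708 588 mm⁴.
Centroid: x̄ = ΣA·x / ΣA = 30.4425 mm.
Transfer each piece to the vertical centroidal axis using Ī + A·d² with d = x − 30.4425:
  web: d = -23.4425 mm → contributes +1 505 252 mm⁴
  top flange (beyond web): d = 24.0575 mm → contributes +1 458 665 mm⁴
  bottom flange (beyond web): d = 24.0575 mm → contributes +1 458 665 mm⁴
Total I = 4 422 582 mm⁴.

Iy ≈ 4.423 × 10⁶ mm⁴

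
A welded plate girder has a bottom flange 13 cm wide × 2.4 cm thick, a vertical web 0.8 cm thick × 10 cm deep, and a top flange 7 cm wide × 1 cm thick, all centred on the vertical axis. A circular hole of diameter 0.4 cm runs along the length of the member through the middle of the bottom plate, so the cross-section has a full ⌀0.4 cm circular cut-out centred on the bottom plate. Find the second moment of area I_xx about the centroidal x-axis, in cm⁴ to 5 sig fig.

Treat the section as a set of non-overlapping primitives; coordinates are from the bounding-box lower-left.
Bottom plate: 13 × 2.4, A = 31.2 cm², y = 1.2 cm, Ī = 14.976 cm⁴.
Web plate: 0.8 × 10, A = 8 cm², y = 7.4 cm, Ī = 66.66667 cm⁴.
Top plate: 7 × 1, A = 7 cm², y = 12.9 cm, Ī = 0.5833333 cm⁴.
Hole (subtracted): ⌀0.4, A = 0.1256637 cm², y = 1.2 cm, Ī = 0.001256637 cm⁴.
Centroid: ȳ = ΣA·y / ΣA = 4.054083 cm.
Transfer each piece to the centroidal x-axis using Ī + A·d² with d = y − 4.054083:
  bottom plate: d = -2.854083 cm → contributes +269.1247 cm⁴
  web plate: d = 3.345917 cm → contributes +156.2279 cm⁴
  top plate: d = 8.845917 cm → contributes +548.335 cm⁴
  hole: d = -2.854083 cm → contributes −1.024887 cm⁴
Total I = 972.6628 cm⁴.

I_xx ≈ 972.66 cm⁴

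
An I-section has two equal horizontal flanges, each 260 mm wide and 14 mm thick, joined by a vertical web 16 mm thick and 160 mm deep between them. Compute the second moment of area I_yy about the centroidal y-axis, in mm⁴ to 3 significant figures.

Treat the section as a set of non-overlapping primitives; coordinates are from the bounding-box lower-left.
Bottom flange: 260 × 14, A = 3 640 mm², x = 130 mm, Ī = 20 505 333 mm⁴.
Web: 16 × 160, A = 2 560 mm², x = 130 mm, Ī = 54 613 mm⁴.
Top flange: 260 × 14, A = 3 640 mm², x = 130 mm, Ī = 20 505 333 mm⁴.
By symmetry the centroid is at mid-width, x̄ = 130 mm.
All pieces are centred on the centroidal y-axis, so I = ΣĪ = 41 065 280 mm⁴.

I_yy ≈ 4.11 × 10⁷ mm⁴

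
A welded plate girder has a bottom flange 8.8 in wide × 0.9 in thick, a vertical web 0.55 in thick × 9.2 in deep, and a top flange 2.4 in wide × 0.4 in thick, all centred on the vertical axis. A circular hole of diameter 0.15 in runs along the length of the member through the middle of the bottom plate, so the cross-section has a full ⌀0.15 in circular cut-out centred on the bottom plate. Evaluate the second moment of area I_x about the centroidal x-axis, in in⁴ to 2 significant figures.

Decompose the section into non-overlapping parts with the origin at the bottom-left of its bounding rectangle.
Bottom plate: 8.8 × 0.9, A = 7.92 in², y = 0.45 in, Ī = 0.5346 in⁴.
Web plate: 0.55 × 9.2, A = 5.06 in², y = 5.5 in, Ī = 35.69 in⁴.
Top plate: 2.4 × 0.4, A = 0.96 in², y = 10.3 in, Ī = 0.0128 in⁴.
Hole (subtracted): ⌀0.15, A = 0.01767 in², y = 0.45 in, Ī = 0.00002485 in⁴.
Centroid: ȳ = ΣA·y / ΣA = 2.965 in.
Transfer each piece to the centroidal x-axis using Ī + A·d² with d = y − 2.965:
  bottom plate: d = -2.515 in → contributes +50.61 in⁴
  web plate: d = 2.535 in → contributes +68.22 in⁴
  top plate: d = 7.335 in → contributes +51.67 in⁴
  hole: d = -2.515 in → contributes −0.1118 in⁴
Total I = 170.4 in⁴.

I_x ≈ 170 in⁴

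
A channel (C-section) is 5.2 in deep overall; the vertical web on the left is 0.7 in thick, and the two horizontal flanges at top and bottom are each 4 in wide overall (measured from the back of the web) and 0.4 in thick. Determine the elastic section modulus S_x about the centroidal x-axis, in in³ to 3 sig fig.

S_x ≈ 9.02 in³

Break the section into simple shapes (no overlaps), measuring from the bottom-left corner of the bounding box.
Web: 0.7 × 5.2, A = 3.64 in², y = 2.6 in, Ī = 8.2021 in⁴.
Top flange (beyond web): 3.3 × 0.4, A = 1.32 in², y = 5 in, Ī = 0.0176 in⁴.
Bottom flange (beyond web): 3.3 × 0.4, A = 1.32 in², y = 0.2 in, Ī = 0.0176 in⁴.
By symmetry the centroid is at mid-height, ȳ = 2.6 in.
Transfer each piece to the centroidal x-axis using Ī + A·d² with d = y − 2.6:
  web: d = 0 in → contributes +8.2021 in⁴
  top flange (beyond web): d = 2.4 in → contributes +7.6208 in⁴
  bottom flange (beyond web): d = -2.4 in → contributes +7.6208 in⁴
Total I = 23.444 in⁴.
Extreme fibre distance c = 2.6 in; S = I/c = 9.0168 in³.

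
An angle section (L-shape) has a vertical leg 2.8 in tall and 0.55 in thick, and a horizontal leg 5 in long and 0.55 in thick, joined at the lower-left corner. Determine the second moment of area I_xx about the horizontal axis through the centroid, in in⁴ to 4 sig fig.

Break the section into simple shapes (no overlaps), measuring from the bottom-left corner of the bounding box.
Vertical leg: 0.55 × 2.8, A = 1.54 in², y = 1.4 in, Ī = 1.00613 in⁴.
Horizontal leg (remainder): 4.45 × 0.55, A = 2.4475 in², y = 0.275 in, Ī = 0.0616974 in⁴.
Centroid: ȳ = ΣA·y / ΣA = 0.709483 in.
Transfer each piece to the horizontal axis through the centroid using Ī + A·d² with d = y − 0.709483:
  vertical leg: d = 0.690517 in → contributes +1.74043 in⁴
  horizontal leg (remainder): d = -0.434483 in → contributes +0.523725 in⁴
Total I = 2.26415 in⁴.

I_xx ≈ 2.264 in⁴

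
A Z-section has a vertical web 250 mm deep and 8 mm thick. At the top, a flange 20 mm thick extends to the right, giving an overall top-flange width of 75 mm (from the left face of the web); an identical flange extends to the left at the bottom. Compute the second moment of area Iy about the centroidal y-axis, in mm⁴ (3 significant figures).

Decompose the section into non-overlapping parts with the origin at the bottom-left of its bounding rectangle.
Web: 8 × 250, A = 2 000 mm², x = 71 mm, Ī = 10 667 mm⁴.
Top flange (beyond web): 67 × 20, A = 1 340 mm², x = 108.5 mm, Ī = 501 272 mm⁴.
Bottom flange (beyond web): 67 × 20, A = 1 340 mm², x = 33.5 mm, Ī = 501 272 mm⁴.
Centroid: x̄ = ΣA·x / ΣA = 71 mm.
Transfer each piece to the centroidal y-axis using Ī + A·d² with d = x − 71:
  web: d = 0 mm → contributes +10 667 mm⁴
  top flange (beyond web): d = 37.5 mm → contributes +2 385 647 mm⁴
  bottom flange (beyond web): d = -37.5 mm → contributes +2 385 647 mm⁴
Total I = 4 781 960 mm⁴.

Iy ≈ 4.78 × 10⁶ mm⁴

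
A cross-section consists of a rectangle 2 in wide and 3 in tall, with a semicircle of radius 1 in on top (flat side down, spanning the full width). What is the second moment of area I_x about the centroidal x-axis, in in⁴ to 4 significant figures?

Treat the section as a set of non-overlapping primitives; coordinates are from the bounding-box lower-left.
Rectangular body: 2 × 3, A = 6 in², y = 1.5 in, Ī = 4.5 in⁴.
Semicircular cap: semicircle r = 1, A = 1.5708 in², y = 3.42441 in, Ī = 0.109757 in⁴.
Centroid: ȳ = ΣA·y / ΣA = 1.89928 in.
Transfer each piece to the centroidal x-axis using Ī + A·d² with d = y − 1.89928:
  rectangular body: d = -0.399279 in → contributes +5.45654 in⁴
  semicircular cap: d = 1.52513 in → contributes +3.76348 in⁴
Total I = 9.22003 in⁴.

I_x ≈ 9.220 in⁴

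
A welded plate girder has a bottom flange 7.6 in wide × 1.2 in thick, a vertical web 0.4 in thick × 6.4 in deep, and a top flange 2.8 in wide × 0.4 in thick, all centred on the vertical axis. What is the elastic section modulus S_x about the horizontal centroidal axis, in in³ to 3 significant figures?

Split into non-overlapping primitives; take the origin at the lower-left of the bounding box.
Bottom plate: 7.6 × 1.2, A = 9.12 in², y = 0.6 in, Ī = 1.0944 in⁴.
Web plate: 0.4 × 6.4, A = 2.56 in², y = 4.4 in, Ī = 8.7381 in⁴.
Top plate: 2.8 × 0.4, A = 1.12 in², y = 7.8 in, Ī = 0.014933 in⁴.
Centroid: ȳ = ΣA·y / ΣA = 1.99 in.
Transfer each piece to the horizontal centroidal axis using Ī + A·d² with d = y − 1.99:
  bottom plate: d = -1.39 in → contributes +18.715 in⁴
  web plate: d = 2.41 in → contributes +23.607 in⁴
  top plate: d = 5.81 in → contributes +37.822 in⁴
Total I = 80.144 in⁴.
Extreme fibre distance c = 6.01 in; S = I/c = 13.335 in³.

S_x ≈ 13.3 in³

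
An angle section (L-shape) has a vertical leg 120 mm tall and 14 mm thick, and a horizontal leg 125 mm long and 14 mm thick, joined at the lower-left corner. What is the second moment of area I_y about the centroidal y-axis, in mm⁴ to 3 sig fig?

I_y ≈ 4.78 × 10⁶ mm⁴

Treat the section as a set of non-overlapping primitives; coordinates are from the bounding-box lower-left.
Vertical leg: 14 × 120, A = 1 680 mm², x = 7 mm, Ī = 27 440 mm⁴.
Horizontal leg (remainder): 111 × 14, A = 1 554 mm², x = 69.5 mm, Ī = 1 595 570 mm⁴.
Centroid: x̄ = ΣA·x / ΣA = 37.032 mm.
Transfer each piece to the centroidal y-axis using Ī + A·d² with d = x − 37.032:
  vertical leg: d = -30.032 mm → contributes +1 542 714 mm⁴
  horizontal leg (remainder): d = 32.468 mm → contributes +3 233 704 mm⁴
Total I = 4 776 419 mm⁴.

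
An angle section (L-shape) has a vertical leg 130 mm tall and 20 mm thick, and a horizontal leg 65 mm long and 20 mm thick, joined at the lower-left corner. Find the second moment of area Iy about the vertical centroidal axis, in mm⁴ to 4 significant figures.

Iy ≈ 9.447 × 10⁵ mm⁴

Decompose the section into non-overlapping parts with the origin at the bottom-left of its bounding rectangle.
Vertical leg: 20 × 130, A = 2 600 mm², x = 10 mm, Ī = 86666.7 mm⁴.
Horizontal leg (remainder): 45 × 20, A = 900 mm², x = 42.5 mm, Ī = 151 875 mm⁴.
Centroid: x̄ = ΣA·x / ΣA = 18.3571 mm.
Transfer each piece to the vertical centroidal axis using Ī + A·d² with d = x − 18.3571:
  vertical leg: d = -8.35714 mm → contributes +268 255 mm⁴
  horizontal leg (remainder): d = 24.1429 mm → contributes +676 465 mm⁴
Total I = 944 720 mm⁴.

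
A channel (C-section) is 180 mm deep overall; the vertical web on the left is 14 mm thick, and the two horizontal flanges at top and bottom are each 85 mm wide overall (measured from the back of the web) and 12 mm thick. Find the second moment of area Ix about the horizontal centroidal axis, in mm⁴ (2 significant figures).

Treat the section as a set of non-overlapping primitives; coordinates are from the bounding-box lower-left.
Web: 14 × 180, A = 2 520 mm², y = 90 mm, Ī = 6 804 000 mm⁴.
Top flange (beyond web): 71 × 12, A = 852 mm², y = 174 mm, Ī = 10 224 mm⁴.
Bottom flange (beyond web): 71 × 12, A = 852 mm², y = 6 mm, Ī = 10 224 mm⁴.
By symmetry the centroid is at mid-height, ȳ = 90 mm.
Transfer each piece to the horizontal centroidal axis using Ī + A·d² with d = y − 90:
  web: d = 0 mm → contributes +6 804 000 mm⁴
  top flange (beyond web): d = 84 mm → contributes +6 021 936 mm⁴
  bottom flange (beyond web): d = -84 mm → contributes +6 021 936 mm⁴
Total I = 18 847 872 mm⁴.

Ix ≈ 1.9 × 10⁷ mm⁴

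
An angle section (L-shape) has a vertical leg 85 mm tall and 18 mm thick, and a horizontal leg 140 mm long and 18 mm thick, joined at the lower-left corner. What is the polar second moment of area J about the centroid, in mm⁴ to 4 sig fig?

Treat the section as a set of non-overlapping primitives; coordinates are from the bounding-box lower-left.
Vertical leg: 18 × 85, A = 1 530 mm², y = 42.5 mm, Ī = 921 188 mm⁴.
Horizontal leg (remainder): 122 × 18, A = 2 196 mm², y = 9 mm, Ī = 59 292 mm⁴.
Centroid: ȳ = ΣA·y / ΣA = 22.756 mm.
Transfer each piece to the centroidal x-axis using Ī + A·d² with d = y − 22.756:
  vertical leg: d = 19.744 mm → contributes +1 517 618 mm⁴
  horizontal leg (remainder): d = -13.756 mm → contributes +474 838 mm⁴
Total I = 1 992 456 mm⁴.
For the y-axis: x̄ = 50.256 mm.
Repeating about the centroidal y-axis gives I_y = 7 183 604 mm⁴.
Polar second moment: J = I_x + I_y = 9 176 060 mm⁴.

J ≈ 9.176 × 10⁶ mm⁴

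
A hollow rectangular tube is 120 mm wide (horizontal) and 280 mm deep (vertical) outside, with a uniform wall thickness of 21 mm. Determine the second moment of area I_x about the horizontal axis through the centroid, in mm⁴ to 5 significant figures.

I_x ≈ 1.3189 × 10⁸ mm⁴

Decompose the section into non-overlapping parts with the origin at the bottom-left of its bounding rectangle.
Outer rectangle: 120 × 280, A = 33 600 mm², y = 140 mm, Ī = 219 520 000 mm⁴.
Inner void (subtracted): 78 × 238, A = 18 564 mm², y = 140 mm, Ī = 87 628 268 mm⁴.
By symmetry the centroid is at mid-height, ȳ = 140 mm.
All pieces are centred on the horizontal axis through the centroid, so I = ΣĪ (holes subtracted) = 131 891 732 mm⁴.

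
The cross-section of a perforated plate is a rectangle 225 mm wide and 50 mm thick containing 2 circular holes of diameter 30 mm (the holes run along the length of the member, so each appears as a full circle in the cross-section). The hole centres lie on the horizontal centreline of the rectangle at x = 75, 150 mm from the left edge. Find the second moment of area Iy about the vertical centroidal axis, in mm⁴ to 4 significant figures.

Decompose the section into non-overlapping parts with the origin at the bottom-left of its bounding rectangle.
Plate: 225 × 50, A = 11 250 mm², x = 112.5 mm, Ī = 47 460 938 mm⁴.
Hole 1 (subtracted): ⌀30, A = 706.858 mm², x = 75 mm, Ī = 39760.8 mm⁴.
Hole 2 (subtracted): ⌀30, A = 706.858 mm², x = 150 mm, Ī = 39760.8 mm⁴.
By symmetry the centroid is at mid-width, x̄ = 112.5 mm.
Transfer each piece to the vertical centroidal axis using Ī + A·d² with d = x − 112.5:
  plate: d = 0 mm → contributes +47 460 938 mm⁴
  hole 1: d = -37.5 mm → contributes −1 033 780 mm⁴
  hole 2: d = 37.5 mm → contributes −1 033 780 mm⁴
Total I = 45 393 377 mm⁴.

Iy ≈ 4.539 × 10⁷ mm⁴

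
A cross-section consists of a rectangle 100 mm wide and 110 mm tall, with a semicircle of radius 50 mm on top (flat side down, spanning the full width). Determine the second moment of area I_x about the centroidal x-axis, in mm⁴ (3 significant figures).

Treat the section as a set of non-overlapping primitives; coordinates are from the bounding-box lower-left.
Rectangular body: 100 × 110, A = 11 000 mm², y = 55 mm, Ī = 11 091 667 mm⁴.
Semicircular cap: semicircle r = 50, A = 3 927 mm², y = 131.22 mm, Ī = 685 981 mm⁴.
Centroid: ȳ = ΣA·y / ΣA = 75.052 mm.
Transfer each piece to the centroidal x-axis using Ī + A·d² with d = y − 75.052:
  rectangular body: d = -20.052 mm → contributes +15 514 630 mm⁴
  semicircular cap: d = 56.169 mm → contributes +13 075 263 mm⁴
Total I = 28 589 892 mm⁴.

I_x ≈ 2.86 × 10⁷ mm⁴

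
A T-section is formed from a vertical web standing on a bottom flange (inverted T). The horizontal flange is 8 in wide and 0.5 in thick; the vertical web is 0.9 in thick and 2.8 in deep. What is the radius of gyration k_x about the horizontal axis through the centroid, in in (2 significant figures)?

k_x ≈ 0.95 in

Decompose the section into non-overlapping parts with the origin at the bottom-left of its bounding rectangle.
Flange: 8 × 0.5, A = 4 in², y = 0.25 in, Ī = 0.08333 in⁴.
Web: 0.9 × 2.8, A = 2.52 in², y = 1.9 in, Ī = 1.646 in⁴.
Centroid: ȳ = ΣA·y / ΣA = 0.8877 in.
Transfer each piece to the horizontal axis through the centroid using Ī + A·d² with d = y − 0.8877:
  flange: d = -0.6377 in → contributes +1.71 in⁴
  web: d = 1.012 in → contributes +4.229 in⁴
Total I = 5.939 in⁴.
Radius of gyration: k = √(I/A) = √(5.939 / 6.52) = 0.9544 in.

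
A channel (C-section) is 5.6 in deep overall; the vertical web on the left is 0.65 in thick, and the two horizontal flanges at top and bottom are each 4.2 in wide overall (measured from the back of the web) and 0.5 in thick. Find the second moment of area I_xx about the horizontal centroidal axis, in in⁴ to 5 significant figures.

I_xx ≈ 32.670 in⁴

Treat the section as a set of non-overlapping primitives; coordinates are from the bounding-box lower-left.
Web: 0.65 × 5.6, A = 3.64 in², y = 2.8 in, Ī = 9.512533 in⁴.
Top flange (beyond web): 3.55 × 0.5, A = 1.775 in², y = 5.35 in, Ī = 0.03697917 in⁴.
Bottom flange (beyond web): 3.55 × 0.5, A = 1.775 in², y = 0.25 in, Ī = 0.03697917 in⁴.
By symmetry the centroid is at mid-height, ȳ = 2.8 in.
Transfer each piece to the horizontal centroidal axis using Ī + A·d² with d = y − 2.8:
  web: d = 0 in → contributes +9.512533 in⁴
  top flange (beyond web): d = 2.55 in → contributes +11.57892 in⁴
  bottom flange (beyond web): d = -2.55 in → contributes +11.57892 in⁴
Total I = 32.67037 in⁴.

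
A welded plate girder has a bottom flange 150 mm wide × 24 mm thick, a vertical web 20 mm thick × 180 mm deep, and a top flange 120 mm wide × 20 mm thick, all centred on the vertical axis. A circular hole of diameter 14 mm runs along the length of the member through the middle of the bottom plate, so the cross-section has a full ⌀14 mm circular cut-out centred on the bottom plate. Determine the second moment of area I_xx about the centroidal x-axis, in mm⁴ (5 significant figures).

Decompose the section into non-overlapping parts with the origin at the bottom-left of its bounding rectangle.
Bottom plate: 150 × 24, A = 3 600 mm², y = 12 mm, Ī = 172 800 mm⁴.
Web plate: 20 × 180, A = 3 600 mm², y = 114 mm, Ī = 9 720 000 mm⁴.
Top plate: 120 × 20, A = 2 400 mm², y = 214 mm, Ī = 80 000 mm⁴.
Hole (subtracted): ⌀14, A = 153.938 mm², y = 12 mm, Ī = 1885.741 mm⁴.
Centroid: ȳ = ΣA·y / ΣA = 102.1963 mm.
Transfer each piece to the centroidal x-axis using Ī + A·d² with d = y − 102.1963:
  bottom plate: d = -90.19632 mm → contributes +29 460 152 mm⁴
  web plate: d = 11.80368 mm → contributes +10 221 577 mm⁴
  top plate: d = 111.8037 mm → contributes +30 080 152 mm⁴
  hole: d = -90.19632 mm → contributes −1 254 230 mm⁴
Total I = 68 507 652 mm⁴.

I_xx ≈ 6.8508 × 10⁷ mm⁴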